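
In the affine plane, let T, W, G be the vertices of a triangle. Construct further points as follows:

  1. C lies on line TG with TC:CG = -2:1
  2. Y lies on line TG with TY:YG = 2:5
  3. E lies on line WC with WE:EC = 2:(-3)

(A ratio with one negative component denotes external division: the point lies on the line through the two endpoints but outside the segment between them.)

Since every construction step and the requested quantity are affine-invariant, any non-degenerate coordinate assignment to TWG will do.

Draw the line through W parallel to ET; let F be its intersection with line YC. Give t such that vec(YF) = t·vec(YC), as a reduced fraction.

t = 11/18

Assign T = (0, 0), W = (1, 0), G = (0, 1) — the answer is frame-independent, so this choice is without loss of generality.
1. C lies on line TG with TC:CG = -2:1 ⇒ C = (0, 2)
2. Y lies on line TG with TY:YG = 2:5 ⇒ Y = (0, 2/7)
3. E lies on line WC with WE:EC = 2:(-3) ⇒ E = (3, -4)
through W parallel to ET: direction (-3, 4); meets YC at F = (0, 4/3)
F = Y + t·(C−Y) with t = 11/18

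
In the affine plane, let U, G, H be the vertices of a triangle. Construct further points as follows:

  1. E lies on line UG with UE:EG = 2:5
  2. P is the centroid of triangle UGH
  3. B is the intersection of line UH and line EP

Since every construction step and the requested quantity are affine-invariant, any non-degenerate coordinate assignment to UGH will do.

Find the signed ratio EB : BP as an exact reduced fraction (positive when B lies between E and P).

EB:BP = -6/7

Work in coordinates with U = (0, 0), G = (1, 0), H = (0, 1).
1. E lies on line UG with UE:EG = 2:5 ⇒ E = (2/7, 0)
2. P is the centroid of triangle UGH ⇒ P = (1/3, 1/3)
3. B is the intersection of line UH and line EP ⇒ B = (0, -2)
B = E + t·(P−E) with t = -6, so EB:BP = t:(1−t) = -6:7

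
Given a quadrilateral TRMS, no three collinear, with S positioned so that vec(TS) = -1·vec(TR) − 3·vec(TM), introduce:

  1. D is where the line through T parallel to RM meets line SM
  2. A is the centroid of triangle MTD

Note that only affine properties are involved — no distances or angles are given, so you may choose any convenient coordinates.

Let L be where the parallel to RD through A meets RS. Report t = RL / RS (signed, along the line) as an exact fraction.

t = -1/15

Work in coordinates with T = (0, 0), R = (1, 0), M = (0, 1), S = (-1, -3).
1. D is where the line through T parallel to RM meets line SM ⇒ D = (-1/5, 1/5)
2. A is the centroid of triangle MTD ⇒ A = (-1/15, 2/5)
through A parallel to RD: direction (-6/5, 1/5); meets RS at L = (17/15, 1/5)
L = R + t·(S−R) with t = -1/15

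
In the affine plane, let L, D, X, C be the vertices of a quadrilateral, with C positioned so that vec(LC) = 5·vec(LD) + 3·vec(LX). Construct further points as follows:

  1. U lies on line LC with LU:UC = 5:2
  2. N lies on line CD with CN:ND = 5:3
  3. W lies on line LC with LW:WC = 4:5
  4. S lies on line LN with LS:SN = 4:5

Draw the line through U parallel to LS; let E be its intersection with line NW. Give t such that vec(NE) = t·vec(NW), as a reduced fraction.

t = 45/28

Work in coordinates with L = (0, 0), D = (1, 0), X = (0, 1), C = (5, 3).
1. U lies on line LC with LU:UC = 5:2 ⇒ U = (25/7, 15/7)
2. N lies on line CD with CN:ND = 5:3 ⇒ N = (5/2, 9/8)
3. W lies on line LC with LW:WC = 4:5 ⇒ W = (20/9, 4/3)
4. S lies on line LN with LS:SN = 4:5 ⇒ S = (10/9, 1/2)
through U parallel to LS: direction (10/9, 1/2); meets NW at E = (115/56, 327/224)
E = N + t·(W−N) with t = 45/28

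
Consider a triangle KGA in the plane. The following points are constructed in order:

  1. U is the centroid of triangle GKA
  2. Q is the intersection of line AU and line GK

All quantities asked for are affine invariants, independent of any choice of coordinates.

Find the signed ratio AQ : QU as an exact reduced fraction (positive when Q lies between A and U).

AQ:QU = -3

Assign K = (0, 0), G = (1, 0), A = (0, 1) — the answer is frame-independent, so this choice is without loss of generality.
1. U is the centroid of triangle GKA ⇒ U = (1/3, 1/3)
2. Q is the intersection of line AU and line GK ⇒ Q = (1/2, 0)
Q = A + t·(U−A) with t = 3/2, so AQ:QU = t:(1−t) = 3/2:-1/2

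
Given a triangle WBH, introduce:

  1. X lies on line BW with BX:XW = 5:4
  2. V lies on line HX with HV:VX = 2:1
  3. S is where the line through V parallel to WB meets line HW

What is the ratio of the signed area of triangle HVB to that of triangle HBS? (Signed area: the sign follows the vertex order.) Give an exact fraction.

Assign W = (0, 0), B = (1, 0), H = (0, 1) — the answer is frame-independent, so this choice is without loss of generality.
1. X lies on line BW with BX:XW = 5:4 ⇒ X = (4/9, 0)
2. V lies on line HX with HV:VX = 2:1 ⇒ V = (8/27, 1/3)
3. S is where the line through V parallel to WB meets line HW ⇒ S = (0, 1/3)
2·[HVB] = 10/27, 2·[HBS] = -2/3
[HVB]:[HBS] = 10/27:-2/3 = -5/9

[HVB]:[HBS] = -5/9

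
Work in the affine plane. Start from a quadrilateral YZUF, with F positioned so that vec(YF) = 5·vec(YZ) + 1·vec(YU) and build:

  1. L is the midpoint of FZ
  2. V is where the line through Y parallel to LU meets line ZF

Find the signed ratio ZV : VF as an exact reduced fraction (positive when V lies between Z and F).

ZV:VF = -1/11

Assign Y = (0, 0), Z = (1, 0), U = (0, 1), F = (5, 1) — the answer is frame-independent, so this choice is without loss of generality.
1. L is the midpoint of FZ ⇒ L = (3, 1/2)
2. V is where the line through Y parallel to LU meets line ZF ⇒ V = (3/5, -1/10)
V = Z + t·(F−Z) with t = -1/10, so ZV:VF = t:(1−t) = -1/10:11/10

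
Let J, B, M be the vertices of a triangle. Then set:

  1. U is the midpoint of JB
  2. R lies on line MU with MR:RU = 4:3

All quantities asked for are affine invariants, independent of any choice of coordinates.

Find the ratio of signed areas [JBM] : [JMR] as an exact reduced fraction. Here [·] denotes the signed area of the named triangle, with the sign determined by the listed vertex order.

[JBM]:[JMR] = -7/2

Choose coordinates J = (0, 0), B = (1, 0), M = (0, 1).
1. U is the midpoint of JB ⇒ U = (1/2, 0)
2. R lies on line MU with MR:RU = 4:3 ⇒ R = (2/7, 3/7)
2·[JBM] = 1, 2·[JMR] = -2/7
[JBM]:[JMR] = 1:-2/7 = -7/2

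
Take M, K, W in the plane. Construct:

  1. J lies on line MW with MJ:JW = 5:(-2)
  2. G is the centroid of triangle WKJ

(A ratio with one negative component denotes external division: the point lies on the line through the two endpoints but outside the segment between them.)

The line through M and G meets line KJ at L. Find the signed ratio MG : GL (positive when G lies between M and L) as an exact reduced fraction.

Work in coordinates with M = (0, 0), K = (1, 0), W = (0, 1).
1. J lies on line MW with MJ:JW = 5:(-2) ⇒ J = (0, 5/3)
2. G is the centroid of triangle WKJ ⇒ G = (1/3, 8/9)
line MG meets KJ at L = (5/13, 40/39)
G = M + t·(L−M) with t = 13/15, so MG:GL = 13/15:2/15

MG:GL = 13/2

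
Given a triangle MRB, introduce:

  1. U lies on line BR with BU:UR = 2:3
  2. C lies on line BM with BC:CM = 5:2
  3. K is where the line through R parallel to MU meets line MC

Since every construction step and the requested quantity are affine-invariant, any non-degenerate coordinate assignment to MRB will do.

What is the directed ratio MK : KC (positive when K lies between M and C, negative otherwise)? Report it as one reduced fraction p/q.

Work in coordinates with M = (0, 0), R = (1, 0), B = (0, 1).
1. U lies on line BR with BU:UR = 2:3 ⇒ U = (2/5, 3/5)
2. C lies on line BM with BC:CM = 5:2 ⇒ C = (0, 2/7)
3. K is where the line through R parallel to MU meets line MC ⇒ K = (0, -3/2)
K = M + t·(C−M) with t = -21/4, so MK:KC = t:(1−t) = -21/4:25/4

MK:KC = -21/25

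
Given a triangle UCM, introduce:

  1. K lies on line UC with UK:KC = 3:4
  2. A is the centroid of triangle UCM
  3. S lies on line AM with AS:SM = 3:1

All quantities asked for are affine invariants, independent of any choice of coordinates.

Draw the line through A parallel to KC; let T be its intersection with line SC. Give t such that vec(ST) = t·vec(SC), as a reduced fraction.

t = 3/5

Work in coordinates with U = (0, 0), C = (1, 0), M = (0, 1).
1. K lies on line UC with UK:KC = 3:4 ⇒ K = (3/7, 0)
2. A is the centroid of triangle UCM ⇒ A = (1/3, 1/3)
3. S lies on line AM with AS:SM = 3:1 ⇒ S = (1/12, 5/6)
through A parallel to KC: direction (4/7, 0); meets SC at T = (19/30, 1/3)
T = S + t·(C−S) with t = 3/5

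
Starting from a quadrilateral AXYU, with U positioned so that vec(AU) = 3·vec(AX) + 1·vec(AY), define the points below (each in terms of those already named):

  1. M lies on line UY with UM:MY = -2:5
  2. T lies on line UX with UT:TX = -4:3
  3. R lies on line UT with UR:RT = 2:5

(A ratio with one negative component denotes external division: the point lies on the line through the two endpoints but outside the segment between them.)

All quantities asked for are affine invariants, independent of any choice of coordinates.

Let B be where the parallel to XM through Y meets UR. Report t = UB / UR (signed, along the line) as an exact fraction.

Work in coordinates with A = (0, 0), X = (1, 0), Y = (0, 1), U = (3, 1).
1. M lies on line UY with UM:MY = -2:5 ⇒ M = (5, 1)
2. T lies on line UX with UT:TX = -4:3 ⇒ T = (-5, -3)
3. R lies on line UT with UR:RT = 2:5 ⇒ R = (5/7, -1/7)
through Y parallel to XM: direction (4, 1); meets UR at B = (6, 5/2)
B = U + t·(R−U) with t = -21/16

t = -21/16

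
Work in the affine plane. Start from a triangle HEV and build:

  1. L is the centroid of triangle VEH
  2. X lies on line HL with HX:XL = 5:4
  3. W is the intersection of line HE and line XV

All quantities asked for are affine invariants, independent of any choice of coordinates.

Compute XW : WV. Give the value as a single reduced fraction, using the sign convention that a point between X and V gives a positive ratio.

Work in coordinates with H = (0, 0), E = (1, 0), V = (0, 1).
1. L is the centroid of triangle VEH ⇒ L = (1/3, 1/3)
2. X lies on line HL with HX:XL = 5:4 ⇒ X = (5/27, 5/27)
3. W is the intersection of line HE and line XV ⇒ W = (5/22, 0)
W = X + t·(V−X) with t = -5/22, so XW:WV = t:(1−t) = -5/22:27/22

XW:WV = -5/27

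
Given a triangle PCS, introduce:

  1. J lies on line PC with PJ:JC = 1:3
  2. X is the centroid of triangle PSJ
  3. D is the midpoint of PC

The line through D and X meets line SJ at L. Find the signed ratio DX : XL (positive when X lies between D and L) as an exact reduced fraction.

DX:XL = -4

Set P = (0, 0), C = (1, 0), S = (0, 1); any affine frame gives the same invariant.
1. J lies on line PC with PJ:JC = 1:3 ⇒ J = (1/4, 0)
2. X is the centroid of triangle PSJ ⇒ X = (1/12, 1/3)
3. D is the midpoint of PC ⇒ D = (1/2, 0)
line DX meets SJ at L = (3/16, 1/4)
X = D + t·(L−D) with t = 4/3, so DX:XL = 4/3:-1/3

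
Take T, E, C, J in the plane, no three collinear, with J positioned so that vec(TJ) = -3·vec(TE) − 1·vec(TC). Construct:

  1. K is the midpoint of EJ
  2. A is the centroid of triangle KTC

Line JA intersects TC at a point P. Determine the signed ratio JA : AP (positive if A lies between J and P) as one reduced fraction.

Choose coordinates T = (0, 0), E = (1, 0), C = (0, 1), J = (-3, -1).
1. K is the midpoint of EJ ⇒ K = (-1, -1/2)
2. A is the centroid of triangle KTC ⇒ A = (-1/3, 1/6)
line JA meets TC at P = (0, 5/16)
A = J + t·(P−J) with t = 8/9, so JA:AP = 8/9:1/9

JA:AP = 8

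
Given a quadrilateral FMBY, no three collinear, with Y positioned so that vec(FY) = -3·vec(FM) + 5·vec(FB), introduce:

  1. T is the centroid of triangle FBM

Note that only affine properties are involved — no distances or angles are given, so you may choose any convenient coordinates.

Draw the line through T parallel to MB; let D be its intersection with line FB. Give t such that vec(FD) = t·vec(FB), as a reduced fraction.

Work in coordinates with F = (0, 0), M = (1, 0), B = (0, 1), Y = (-3, 5).
1. T is the centroid of triangle FBM ⇒ T = (1/3, 1/3)
through T parallel to MB: direction (-1, 1); meets FB at D = (0, 2/3)
D = F + t·(B−F) with t = 2/3

t = 2/3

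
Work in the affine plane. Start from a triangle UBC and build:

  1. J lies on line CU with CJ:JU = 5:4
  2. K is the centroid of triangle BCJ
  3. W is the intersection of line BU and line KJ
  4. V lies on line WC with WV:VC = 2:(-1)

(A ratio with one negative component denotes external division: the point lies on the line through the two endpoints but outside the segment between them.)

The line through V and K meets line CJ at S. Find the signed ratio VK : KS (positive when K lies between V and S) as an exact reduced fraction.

VK:KS = 11

Work in coordinates with U = (0, 0), B = (1, 0), C = (0, 1).
1. J lies on line CU with CJ:JU = 5:4 ⇒ J = (0, 4/9)
2. K is the centroid of triangle BCJ ⇒ K = (1/3, 13/27)
3. W is the intersection of line BU and line KJ ⇒ W = (-4, 0)
4. V lies on line WC with WV:VC = 2:(-1) ⇒ V = (4, 2)
line VK meets CJ at S = (0, 34/99)
K = V + t·(S−V) with t = 11/12, so VK:KS = 11/12:1/12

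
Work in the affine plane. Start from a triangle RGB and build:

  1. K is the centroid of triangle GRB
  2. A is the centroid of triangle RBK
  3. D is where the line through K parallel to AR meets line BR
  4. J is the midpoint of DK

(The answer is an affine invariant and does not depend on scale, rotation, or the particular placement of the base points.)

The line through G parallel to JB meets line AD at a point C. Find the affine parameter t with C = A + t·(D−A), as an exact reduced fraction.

Choose coordinates R = (0, 0), G = (1, 0), B = (0, 1).
1. K is the centroid of triangle GRB ⇒ K = (1/3, 1/3)
2. A is the centroid of triangle RBK ⇒ A = (1/9, 4/9)
3. D is where the line through K parallel to AR meets line BR ⇒ D = (0, -1)
4. J is the midpoint of DK ⇒ J = (1/6, -1/3)
through G parallel to JB: direction (-1/6, 4/3); meets AD at C = (3/7, 32/7)
C = A + t·(D−A) with t = -20/7

t = -20/7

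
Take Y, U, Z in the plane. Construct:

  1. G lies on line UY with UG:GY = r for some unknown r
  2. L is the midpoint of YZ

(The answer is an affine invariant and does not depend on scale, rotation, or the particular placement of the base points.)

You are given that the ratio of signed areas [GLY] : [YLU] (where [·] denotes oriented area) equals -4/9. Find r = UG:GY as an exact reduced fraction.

Set Y = (0, 0), U = (1, 0), Z = (0, 1); any affine frame gives the same invariant.
1. With UG:GY = r, write λ = r/(r+1) so G = U + λ·(Y−U); G is affine-linear in λ
2. L is the midpoint of YZ ⇒ L = (0, 1/2)
Every point depending on G is an affine combination of G and λ-independent points, so each such coordinate is linear in λ; the λ² term in each signed area is a multiple of (Y−U)×(Y−U) = 0, so 2·[GLY] and 2·[YLU] are each linear in λ. Evaluating at λ=0 and λ=1:
  2·[GLY] = -1/2·λ + 1/2,   2·[YLU] = -1/2
So [GLY]:[YLU] = (-1/2·λ + 1/2) / (-1/2). Setting this equal to -4/9:
  -1/2·λ + 1/2 = -4/9·(-1/2)  ⇒  λ = 5/9
Then r = λ/(1−λ) = (5/9)/(4/9) = 5/4. Check: with r = 5/4, G = (4/9, 0) and [GLY]:[YLU] = -4/9 as required.

r = 5/4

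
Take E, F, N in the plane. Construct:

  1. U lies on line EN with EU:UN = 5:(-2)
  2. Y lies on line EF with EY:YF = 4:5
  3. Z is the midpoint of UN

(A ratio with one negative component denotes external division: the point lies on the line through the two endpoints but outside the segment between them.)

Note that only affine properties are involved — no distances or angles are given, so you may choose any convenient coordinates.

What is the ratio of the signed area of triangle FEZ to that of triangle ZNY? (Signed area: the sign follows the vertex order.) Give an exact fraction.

Set E = (0, 0), F = (1, 0), N = (0, 1); any affine frame gives the same invariant.
1. U lies on line EN with EU:UN = 5:(-2) ⇒ U = (0, 5/3)
2. Y lies on line EF with EY:YF = 4:5 ⇒ Y = (4/9, 0)
3. Z is the midpoint of UN ⇒ Z = (0, 4/3)
2·[FEZ] = -4/3, 2·[ZNY] = 4/27
[FEZ]:[ZNY] = -4/3:4/27 = -9

[FEZ]:[ZNY] = -9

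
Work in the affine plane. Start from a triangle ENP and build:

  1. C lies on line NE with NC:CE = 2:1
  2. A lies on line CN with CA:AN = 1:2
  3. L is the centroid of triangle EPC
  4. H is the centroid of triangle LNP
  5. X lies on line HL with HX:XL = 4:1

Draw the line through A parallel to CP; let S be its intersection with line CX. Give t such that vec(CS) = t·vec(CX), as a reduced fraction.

Choose coordinates E = (0, 0), N = (1, 0), P = (0, 1).
1. C lies on line NE with NC:CE = 2:1 ⇒ C = (1/3, 0)
2. A lies on line CN with CA:AN = 1:2 ⇒ A = (5/9, 0)
3. L is the centroid of triangle EPC ⇒ L = (1/9, 1/3)
4. H is the centroid of triangle LNP ⇒ H = (10/27, 4/9)
5. X lies on line HL with HX:XL = 4:1 ⇒ X = (22/135, 16/45)
through A parallel to CP: direction (-1/3, 1); meets CX at S = (67/63, -32/21)
S = C + t·(X−C) with t = -30/7

t = -30/7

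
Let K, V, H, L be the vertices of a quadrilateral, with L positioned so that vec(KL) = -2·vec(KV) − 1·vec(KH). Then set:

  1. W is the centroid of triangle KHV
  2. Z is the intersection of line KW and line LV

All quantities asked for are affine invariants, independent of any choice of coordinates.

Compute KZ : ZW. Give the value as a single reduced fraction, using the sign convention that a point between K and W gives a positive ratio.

Set K = (0, 0), V = (1, 0), H = (0, 1), L = (-2, -1); any affine frame gives the same invariant.
1. W is the centroid of triangle KHV ⇒ W = (1/3, 1/3)
2. Z is the intersection of line KW and line LV ⇒ Z = (-1/2, -1/2)
Z = K + t·(W−K) with t = -3/2, so KZ:ZW = t:(1−t) = -3/2:5/2

KZ:ZW = -3/5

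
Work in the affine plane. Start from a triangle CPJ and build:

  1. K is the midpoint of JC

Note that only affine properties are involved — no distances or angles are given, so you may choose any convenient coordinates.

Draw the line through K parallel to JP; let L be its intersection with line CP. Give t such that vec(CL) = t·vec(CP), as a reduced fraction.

t = 1/2

Work in coordinates with C = (0, 0), P = (1, 0), J = (0, 1).
1. K is the midpoint of JC ⇒ K = (0, 1/2)
through K parallel to JP: direction (1, -1); meets CP at L = (1/2, 0)
L = C + t·(P−C) with t = 1/2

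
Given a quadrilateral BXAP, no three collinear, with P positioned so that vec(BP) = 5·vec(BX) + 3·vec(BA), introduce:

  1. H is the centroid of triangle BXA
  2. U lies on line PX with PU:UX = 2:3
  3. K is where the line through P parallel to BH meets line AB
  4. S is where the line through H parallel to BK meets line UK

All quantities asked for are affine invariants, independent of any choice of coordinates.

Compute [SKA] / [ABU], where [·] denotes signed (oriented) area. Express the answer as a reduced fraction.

[SKA]:[ABU] = -5/17

Work in coordinates with B = (0, 0), X = (1, 0), A = (0, 1), P = (5, 3).
1. H is the centroid of triangle BXA ⇒ H = (1/3, 1/3)
2. U lies on line PX with PU:UX = 2:3 ⇒ U = (17/5, 9/5)
3. K is where the line through P parallel to BH meets line AB ⇒ K = (0, -2)
4. S is where the line through H parallel to BK meets line UK ⇒ S = (1/3, -83/51)
2·[SKA] = -1, 2·[ABU] = 17/5
[SKA]:[ABU] = -1:17/5 = -5/17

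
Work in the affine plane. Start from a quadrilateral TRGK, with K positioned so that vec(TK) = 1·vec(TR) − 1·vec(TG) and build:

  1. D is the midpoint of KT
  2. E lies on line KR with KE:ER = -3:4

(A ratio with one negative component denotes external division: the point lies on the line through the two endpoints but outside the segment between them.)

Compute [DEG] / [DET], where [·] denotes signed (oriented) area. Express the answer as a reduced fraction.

[DEG]:[DET] = 2/3

Set T = (0, 0), R = (1, 0), G = (0, 1), K = (1, -1); any affine frame gives the same invariant.
1. D is the midpoint of KT ⇒ D = (1/2, -1/2)
2. E lies on line KR with KE:ER = -3:4 ⇒ E = (1, -4)
2·[DEG] = -1, 2·[DET] = -3/2
[DEG]:[DET] = -1:-3/2 = 2/3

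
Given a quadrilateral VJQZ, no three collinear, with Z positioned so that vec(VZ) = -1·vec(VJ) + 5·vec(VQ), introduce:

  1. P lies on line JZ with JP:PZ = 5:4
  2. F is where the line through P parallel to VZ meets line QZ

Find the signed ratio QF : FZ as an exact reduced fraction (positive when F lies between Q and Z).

Choose coordinates V = (0, 0), J = (1, 0), Q = (0, 1), Z = (-1, 5).
1. P lies on line JZ with JP:PZ = 5:4 ⇒ P = (-1/9, 25/9)
2. F is where the line through P parallel to VZ meets line QZ ⇒ F = (11/9, -35/9)
F = Q + t·(Z−Q) with t = -11/9, so QF:FZ = t:(1−t) = -11/9:20/9

QF:FZ = -11/20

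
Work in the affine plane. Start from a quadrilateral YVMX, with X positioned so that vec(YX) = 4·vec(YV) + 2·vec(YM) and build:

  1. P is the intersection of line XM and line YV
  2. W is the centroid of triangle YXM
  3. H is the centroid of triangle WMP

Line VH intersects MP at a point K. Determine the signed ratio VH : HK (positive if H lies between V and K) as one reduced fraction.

VH:HK = 41/4

Set Y = (0, 0), V = (1, 0), M = (0, 1), X = (4, 2); any affine frame gives the same invariant.
1. P is the intersection of line XM and line YV ⇒ P = (-4, 0)
2. W is the centroid of triangle YXM ⇒ W = (4/3, 1)
3. H is the centroid of triangle WMP ⇒ H = (-8/9, 2/3)
line VH meets MP at K = (-44/41, 30/41)
H = V + t·(K−V) with t = 41/45, so VH:HK = 41/45:4/45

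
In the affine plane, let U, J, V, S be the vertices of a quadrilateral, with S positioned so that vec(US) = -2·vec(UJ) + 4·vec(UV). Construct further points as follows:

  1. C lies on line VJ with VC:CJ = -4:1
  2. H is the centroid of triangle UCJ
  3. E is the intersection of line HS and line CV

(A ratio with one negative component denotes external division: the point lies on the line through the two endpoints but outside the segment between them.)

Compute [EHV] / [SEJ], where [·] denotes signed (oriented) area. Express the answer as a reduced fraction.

Choose coordinates U = (0, 0), J = (1, 0), V = (0, 1), S = (-2, 4).
1. C lies on line VJ with VC:CJ = -4:1 ⇒ C = (4/3, -1/3)
2. H is the centroid of triangle UCJ ⇒ H = (7/9, -1/9)
3. E is the intersection of line HS and line CV ⇒ E = (1/12, 11/12)
2·[EHV] = -1/36, 2·[SEJ] = 11/12
[EHV]:[SEJ] = -1/36:11/12 = -1/33

[EHV]:[SEJ] = -1/33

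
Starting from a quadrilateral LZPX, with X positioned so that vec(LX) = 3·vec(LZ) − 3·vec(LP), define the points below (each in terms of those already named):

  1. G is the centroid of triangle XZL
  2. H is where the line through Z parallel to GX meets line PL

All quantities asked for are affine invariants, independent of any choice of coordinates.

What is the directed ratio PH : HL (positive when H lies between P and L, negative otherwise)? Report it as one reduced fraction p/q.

PH:HL = -1/6

Choose coordinates L = (0, 0), Z = (1, 0), P = (0, 1), X = (3, -3).
1. G is the centroid of triangle XZL ⇒ G = (4/3, -1)
2. H is where the line through Z parallel to GX meets line PL ⇒ H = (0, 6/5)
H = P + t·(L−P) with t = -1/5, so PH:HL = t:(1−t) = -1/5:6/5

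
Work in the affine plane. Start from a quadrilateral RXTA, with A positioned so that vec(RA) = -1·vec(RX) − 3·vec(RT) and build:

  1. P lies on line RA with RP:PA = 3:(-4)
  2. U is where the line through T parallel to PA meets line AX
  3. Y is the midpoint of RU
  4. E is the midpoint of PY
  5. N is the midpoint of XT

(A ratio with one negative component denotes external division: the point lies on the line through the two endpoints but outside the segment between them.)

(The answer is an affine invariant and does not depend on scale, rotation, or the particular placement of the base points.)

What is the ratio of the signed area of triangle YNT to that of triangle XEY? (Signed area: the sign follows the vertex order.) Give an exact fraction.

[YNT]:[XEY] = 23/75

Work in coordinates with R = (0, 0), X = (1, 0), T = (0, 1), A = (-1, -3).
1. P lies on line RA with RP:PA = 3:(-4) ⇒ P = (3, 9)
2. U is where the line through T parallel to PA meets line AX ⇒ U = (-5/3, -4)
3. Y is the midpoint of RU ⇒ Y = (-5/6, -2)
4. E is the midpoint of PY ⇒ E = (13/12, 7/2)
5. N is the midpoint of XT ⇒ N = (1/2, 1/2)
2·[YNT] = 23/12, 2·[XEY] = 25/4
[YNT]:[XEY] = 23/12:25/4 = 23/75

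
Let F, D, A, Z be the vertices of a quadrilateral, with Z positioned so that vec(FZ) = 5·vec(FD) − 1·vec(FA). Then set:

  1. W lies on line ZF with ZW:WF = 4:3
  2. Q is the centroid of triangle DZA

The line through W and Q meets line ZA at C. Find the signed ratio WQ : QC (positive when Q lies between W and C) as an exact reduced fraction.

Choose coordinates F = (0, 0), D = (1, 0), A = (0, 1), Z = (5, -1).
1. W lies on line ZF with ZW:WF = 4:3 ⇒ W = (15/7, -3/7)
2. Q is the centroid of triangle DZA ⇒ Q = (2, 0)
line WQ meets ZA at C = (25/13, 3/13)
Q = W + t·(C−W) with t = 13/20, so WQ:QC = 13/20:7/20

WQ:QC = 13/7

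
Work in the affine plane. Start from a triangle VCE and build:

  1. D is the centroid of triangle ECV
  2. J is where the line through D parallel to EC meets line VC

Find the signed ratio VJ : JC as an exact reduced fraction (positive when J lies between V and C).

Choose coordinates V = (0, 0), C = (1, 0), E = (0, 1).
1. D is the centroid of triangle ECV ⇒ D = (1/3, 1/3)
2. J is where the line through D parallel to EC meets line VC ⇒ J = (2/3, 0)
J = V + t·(C−V) with t = 2/3, so VJ:JC = t:(1−t) = 2/3:1/3

VJ:JC = 2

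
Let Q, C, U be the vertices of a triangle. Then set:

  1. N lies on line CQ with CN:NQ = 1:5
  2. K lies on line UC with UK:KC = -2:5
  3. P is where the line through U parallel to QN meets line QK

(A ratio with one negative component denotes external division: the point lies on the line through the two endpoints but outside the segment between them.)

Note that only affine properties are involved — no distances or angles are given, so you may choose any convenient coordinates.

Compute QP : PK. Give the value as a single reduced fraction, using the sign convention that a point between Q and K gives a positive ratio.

Set Q = (0, 0), C = (1, 0), U = (0, 1); any affine frame gives the same invariant.
1. N lies on line CQ with CN:NQ = 1:5 ⇒ N = (5/6, 0)
2. K lies on line UC with UK:KC = -2:5 ⇒ K = (-2/3, 5/3)
3. P is where the line through U parallel to QN meets line QK ⇒ P = (-2/5, 1)
P = Q + t·(K−Q) with t = 3/5, so QP:PK = t:(1−t) = 3/5:2/5

QP:PK = 3/2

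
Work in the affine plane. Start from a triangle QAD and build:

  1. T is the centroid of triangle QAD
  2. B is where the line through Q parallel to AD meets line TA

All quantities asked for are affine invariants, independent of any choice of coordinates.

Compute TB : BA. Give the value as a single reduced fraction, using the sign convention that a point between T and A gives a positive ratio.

Work in coordinates with Q = (0, 0), A = (1, 0), D = (0, 1).
1. T is the centroid of triangle QAD ⇒ T = (1/3, 1/3)
2. B is where the line through Q parallel to AD meets line TA ⇒ B = (-1, 1)
B = T + t·(A−T) with t = -2, so TB:BA = t:(1−t) = -2:3

TB:BA = -2/3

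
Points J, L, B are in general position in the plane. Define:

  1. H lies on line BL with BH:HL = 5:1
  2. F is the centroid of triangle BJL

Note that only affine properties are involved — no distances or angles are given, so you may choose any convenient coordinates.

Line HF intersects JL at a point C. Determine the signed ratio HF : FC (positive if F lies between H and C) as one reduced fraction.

Work in coordinates with J = (0, 0), L = (1, 0), B = (0, 1).
1. H lies on line BL with BH:HL = 5:1 ⇒ H = (5/6, 1/6)
2. F is the centroid of triangle BJL ⇒ F = (1/3, 1/3)
line HF meets JL at C = (4/3, 0)
F = H + t·(C−H) with t = -1, so HF:FC = -1:2

HF:FC = -1/2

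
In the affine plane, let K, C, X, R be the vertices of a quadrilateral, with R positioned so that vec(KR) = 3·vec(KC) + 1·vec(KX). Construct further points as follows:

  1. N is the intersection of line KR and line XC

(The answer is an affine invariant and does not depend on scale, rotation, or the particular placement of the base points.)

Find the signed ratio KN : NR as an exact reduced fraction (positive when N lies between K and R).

KN:NR = 1/3

Assign K = (0, 0), C = (1, 0), X = (0, 1), R = (3, 1) — the answer is frame-independent, so this choice is without loss of generality.
1. N is the intersection of line KR and line XC ⇒ N = (3/4, 1/4)
N = K + t·(R−K) with t = 1/4, so KN:NR = t:(1−t) = 1/4:3/4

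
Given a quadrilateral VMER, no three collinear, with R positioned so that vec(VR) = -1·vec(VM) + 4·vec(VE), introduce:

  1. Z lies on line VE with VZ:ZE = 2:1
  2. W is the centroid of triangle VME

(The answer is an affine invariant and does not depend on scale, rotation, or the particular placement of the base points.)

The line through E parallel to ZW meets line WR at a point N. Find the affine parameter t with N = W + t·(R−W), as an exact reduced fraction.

t = 1/7

Assign V = (0, 0), M = (1, 0), E = (0, 1), R = (-1, 4) — the answer is frame-independent, so this choice is without loss of generality.
1. Z lies on line VE with VZ:ZE = 2:1 ⇒ Z = (0, 2/3)
2. W is the centroid of triangle VME ⇒ W = (1/3, 1/3)
through E parallel to ZW: direction (1/3, -1/3); meets WR at N = (1/7, 6/7)
N = W + t·(R−W) with t = 1/7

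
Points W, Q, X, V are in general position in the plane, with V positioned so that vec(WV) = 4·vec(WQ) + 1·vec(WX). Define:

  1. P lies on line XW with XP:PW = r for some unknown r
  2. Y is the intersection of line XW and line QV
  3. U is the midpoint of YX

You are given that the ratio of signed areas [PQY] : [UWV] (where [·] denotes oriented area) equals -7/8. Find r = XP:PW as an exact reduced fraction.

Work in coordinates with W = (0, 0), Q = (1, 0), X = (0, 1), V = (4, 1).
1. With XP:PW = r, write λ = r/(r+1) so P = X + λ·(W−X); P is affine-linear in λ
2. Y is the intersection of line XW and line QV ⇒ Y = (0, -1/3)
3. U is the midpoint of YX ⇒ U = (0, 1/3)
Every point depending on P is an affine combination of P and λ-independent points, so each such coordinate is linear in λ; the λ² term in each signed area is a multiple of (W−X)×(W−X) = 0, so 2·[PQY] and 2·[UWV] are each linear in λ. Evaluating at λ=0 and λ=1:
  2·[PQY] = λ − 4/3,   2·[UWV] = 4/3
So [PQY]:[UWV] = (λ − 4/3) / (4/3). Setting this equal to -7/8:
  λ − 4/3 = -7/8·(4/3)  ⇒  λ = 1/6
Then r = λ/(1−λ) = (1/6)/(5/6) = 1/5. Check: with r = 1/5, P = (0, 5/6) and [PQY]:[UWV] = -7/8 as required.

r = 1/5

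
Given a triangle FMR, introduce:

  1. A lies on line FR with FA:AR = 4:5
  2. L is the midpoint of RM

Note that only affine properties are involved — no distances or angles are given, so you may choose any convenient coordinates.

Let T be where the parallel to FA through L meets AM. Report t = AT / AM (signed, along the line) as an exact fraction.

t = 1/2

Assign F = (0, 0), M = (1, 0), R = (0, 1) — the answer is frame-independent, so this choice is without loss of generality.
1. A lies on line FR with FA:AR = 4:5 ⇒ A = (0, 4/9)
2. L is the midpoint of RM ⇒ L = (1/2, 1/2)
through L parallel to FA: direction (0, 4/9); meets AM at T = (1/2, 2/9)
T = A + t·(M−A) with t = 1/2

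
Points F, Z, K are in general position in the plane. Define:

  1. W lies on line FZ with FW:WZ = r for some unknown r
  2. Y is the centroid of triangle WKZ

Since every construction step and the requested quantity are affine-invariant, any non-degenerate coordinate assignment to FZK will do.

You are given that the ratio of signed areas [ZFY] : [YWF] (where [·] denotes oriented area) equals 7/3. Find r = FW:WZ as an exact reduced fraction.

Work in coordinates with F = (0, 0), Z = (1, 0), K = (0, 1).
1. With FW:WZ = r, write λ = r/(r+1) so W = F + λ·(Z−F); W is affine-linear in λ
2. Y is the centroid of triangle WKZ ⇒ Y is an affine combination of earlier points and hence also affine-linear in λ
Every point depending on W is an affine combination of W and λ-independent points, so each such coordinate is linear in λ; the λ² term in each signed area is a multiple of (Z−F)×(Z−F) = 0, so 2·[ZFY] and 2·[YWF] are each linear in λ. Evaluating at λ=0 and λ=1:
  2·[ZFY] = -1/3,   2·[YWF] = -1/3·λ
So [ZFY]:[YWF] = (-1/3) / (-1/3·λ). Setting this equal to 7/3:
  -1/3 = 7/3·(-1/3·λ)  ⇒  λ = 3/7
Then r = λ/(1−λ) = (3/7)/(4/7) = 3/4. Check: with r = 3/4, W = (3/7, 0) and [ZFY]:[YWF] = 7/3 as required.

r = 3/4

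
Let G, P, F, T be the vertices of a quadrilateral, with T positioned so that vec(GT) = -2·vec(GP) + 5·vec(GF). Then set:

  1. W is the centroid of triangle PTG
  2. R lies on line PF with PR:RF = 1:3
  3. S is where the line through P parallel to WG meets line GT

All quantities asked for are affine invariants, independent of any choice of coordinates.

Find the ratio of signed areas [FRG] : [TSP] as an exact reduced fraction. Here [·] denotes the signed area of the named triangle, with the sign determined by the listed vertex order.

Set G = (0, 0), P = (1, 0), F = (0, 1), T = (-2, 5); any affine frame gives the same invariant.
1. W is the centroid of triangle PTG ⇒ W = (-1/3, 5/3)
2. R lies on line PF with PR:RF = 1:3 ⇒ R = (3/4, 1/4)
3. S is where the line through P parallel to WG meets line GT ⇒ S = (2, -5)
2·[FRG] = -3/4, 2·[TSP] = 10
[FRG]:[TSP] = -3/4:10 = -3/40

[FRG]:[TSP] = -3/40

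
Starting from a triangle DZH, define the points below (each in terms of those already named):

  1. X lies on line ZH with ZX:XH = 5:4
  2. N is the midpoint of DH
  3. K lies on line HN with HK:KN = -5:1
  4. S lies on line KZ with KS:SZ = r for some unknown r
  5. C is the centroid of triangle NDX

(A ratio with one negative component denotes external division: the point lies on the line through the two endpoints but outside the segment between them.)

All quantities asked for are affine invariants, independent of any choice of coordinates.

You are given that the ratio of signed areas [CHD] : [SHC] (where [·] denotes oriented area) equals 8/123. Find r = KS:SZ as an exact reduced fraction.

r = -4/3

Set D = (0, 0), Z = (1, 0), H = (0, 1); any affine frame gives the same invariant.
1. X lies on line ZH with ZX:XH = 5:4 ⇒ X = (4/9, 5/9)
2. N is the midpoint of DH ⇒ N = (0, 1/2)
3. K lies on line HN with HK:KN = -5:1 ⇒ K = (0, 3/8)
4. With KS:SZ = r, write λ = r/(r+1) so S = K + λ·(Z−K); S is affine-linear in λ
5. C is the centroid of triangle NDX ⇒ C = (4/27, 19/54)
Every point depending on S is an affine combination of S and λ-independent points, so each such coordinate is linear in λ; the λ² term in each signed area is a multiple of (Z−K)×(Z−K) = 0, so 2·[CHD] and 2·[SHC] are each linear in λ. Evaluating at λ=0 and λ=1:
  2·[CHD] = 4/27,   2·[SHC] = 16/27·λ − 5/54
So [CHD]:[SHC] = (4/27) / (16/27·λ − 5/54). Setting this equal to 8/123:
  4/27 = 8/123·(16/27·λ − 5/54)  ⇒  λ = 4
Then r = λ/(1−λ) = (4)/(-3) = -4/3. Check: with r = -4/3, S = (4, -9/8) and [CHD]:[SHC] = 8/123 as required.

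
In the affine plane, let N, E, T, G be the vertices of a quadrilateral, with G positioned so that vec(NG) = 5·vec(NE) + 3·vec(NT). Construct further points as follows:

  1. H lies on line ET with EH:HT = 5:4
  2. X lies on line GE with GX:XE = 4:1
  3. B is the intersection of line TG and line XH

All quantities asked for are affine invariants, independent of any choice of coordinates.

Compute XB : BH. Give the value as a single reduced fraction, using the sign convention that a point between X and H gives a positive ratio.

XB:BH = -9/5

Set N = (0, 0), E = (1, 0), T = (0, 1), G = (5, 3); any affine frame gives the same invariant.
1. H lies on line ET with EH:HT = 5:4 ⇒ H = (4/9, 5/9)
2. X lies on line GE with GX:XE = 4:1 ⇒ X = (9/5, 3/5)
3. B is the intersection of line TG and line XH ⇒ B = (-5/4, 1/2)
B = X + t·(H−X) with t = 9/4, so XB:BH = t:(1−t) = 9/4:-5/4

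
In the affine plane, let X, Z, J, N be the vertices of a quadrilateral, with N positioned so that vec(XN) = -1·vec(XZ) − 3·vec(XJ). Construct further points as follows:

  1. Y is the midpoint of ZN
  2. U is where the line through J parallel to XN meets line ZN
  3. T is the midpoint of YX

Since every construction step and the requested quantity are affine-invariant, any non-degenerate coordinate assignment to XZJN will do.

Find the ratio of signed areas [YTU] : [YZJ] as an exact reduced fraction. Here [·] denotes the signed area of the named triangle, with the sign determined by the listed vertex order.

[YTU]:[YZJ] = 1/2

Work in coordinates with X = (0, 0), Z = (1, 0), J = (0, 1), N = (-1, -3).
1. Y is the midpoint of ZN ⇒ Y = (0, -3/2)
2. U is where the line through J parallel to XN meets line ZN ⇒ U = (-5/3, -4)
3. T is the midpoint of YX ⇒ T = (0, -3/4)
2·[YTU] = 5/4, 2·[YZJ] = 5/2
[YTU]:[YZJ] = 5/4:5/2 = 1/2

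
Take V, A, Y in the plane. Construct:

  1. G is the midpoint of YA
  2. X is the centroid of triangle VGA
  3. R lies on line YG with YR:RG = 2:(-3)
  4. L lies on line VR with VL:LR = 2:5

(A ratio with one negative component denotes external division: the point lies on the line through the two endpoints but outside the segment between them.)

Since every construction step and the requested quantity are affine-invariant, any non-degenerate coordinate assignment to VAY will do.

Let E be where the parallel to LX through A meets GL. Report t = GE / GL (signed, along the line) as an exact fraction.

Choose coordinates V = (0, 0), A = (1, 0), Y = (0, 1).
1. G is the midpoint of YA ⇒ G = (1/2, 1/2)
2. X is the centroid of triangle VGA ⇒ X = (1/2, 1/6)
3. R lies on line YG with YR:RG = 2:(-3) ⇒ R = (-1, 2)
4. L lies on line VR with VL:LR = 2:5 ⇒ L = (-2/7, 4/7)
through A parallel to LX: direction (11/14, -17/42); meets GL at E = (-1/14, 85/154)
E = G + t·(L−G) with t = 8/11

t = 8/11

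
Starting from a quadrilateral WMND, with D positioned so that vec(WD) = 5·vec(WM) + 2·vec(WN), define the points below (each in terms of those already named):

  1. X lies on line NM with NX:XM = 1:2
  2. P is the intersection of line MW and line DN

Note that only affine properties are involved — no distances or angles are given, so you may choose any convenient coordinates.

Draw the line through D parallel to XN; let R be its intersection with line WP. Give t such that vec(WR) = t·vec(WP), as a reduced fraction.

t = -7/5

Choose coordinates W = (0, 0), M = (1, 0), N = (0, 1), D = (5, 2).
1. X lies on line NM with NX:XM = 1:2 ⇒ X = (1/3, 2/3)
2. P is the intersection of line MW and line DN ⇒ P = (-5, 0)
through D parallel to XN: direction (-1/3, 1/3); meets WP at R = (7, 0)
R = W + t·(P−W) with t = -7/5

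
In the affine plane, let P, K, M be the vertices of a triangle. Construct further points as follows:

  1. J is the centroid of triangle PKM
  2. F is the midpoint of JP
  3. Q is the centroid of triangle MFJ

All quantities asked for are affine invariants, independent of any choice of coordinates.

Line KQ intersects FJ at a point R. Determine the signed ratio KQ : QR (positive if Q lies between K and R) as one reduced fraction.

KQ:QR = -4

Choose coordinates P = (0, 0), K = (1, 0), M = (0, 1).
1. J is the centroid of triangle PKM ⇒ J = (1/3, 1/3)
2. F is the midpoint of JP ⇒ F = (1/6, 1/6)
3. Q is the centroid of triangle MFJ ⇒ Q = (1/6, 1/2)
line KQ meets FJ at R = (3/8, 3/8)
Q = K + t·(R−K) with t = 4/3, so KQ:QR = 4/3:-1/3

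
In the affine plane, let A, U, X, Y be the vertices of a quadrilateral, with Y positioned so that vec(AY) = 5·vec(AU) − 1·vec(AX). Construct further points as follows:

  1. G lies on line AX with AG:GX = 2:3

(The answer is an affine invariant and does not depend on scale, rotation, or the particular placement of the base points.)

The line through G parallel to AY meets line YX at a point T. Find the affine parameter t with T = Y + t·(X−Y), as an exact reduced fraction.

Set A = (0, 0), U = (1, 0), X = (0, 1), Y = (5, -1); any affine frame gives the same invariant.
1. G lies on line AX with AG:GX = 2:3 ⇒ G = (0, 2/5)
through G parallel to AY: direction (5, -1); meets YX at T = (3, -1/5)
T = Y + t·(X−Y) with t = 2/5

t = 2/5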